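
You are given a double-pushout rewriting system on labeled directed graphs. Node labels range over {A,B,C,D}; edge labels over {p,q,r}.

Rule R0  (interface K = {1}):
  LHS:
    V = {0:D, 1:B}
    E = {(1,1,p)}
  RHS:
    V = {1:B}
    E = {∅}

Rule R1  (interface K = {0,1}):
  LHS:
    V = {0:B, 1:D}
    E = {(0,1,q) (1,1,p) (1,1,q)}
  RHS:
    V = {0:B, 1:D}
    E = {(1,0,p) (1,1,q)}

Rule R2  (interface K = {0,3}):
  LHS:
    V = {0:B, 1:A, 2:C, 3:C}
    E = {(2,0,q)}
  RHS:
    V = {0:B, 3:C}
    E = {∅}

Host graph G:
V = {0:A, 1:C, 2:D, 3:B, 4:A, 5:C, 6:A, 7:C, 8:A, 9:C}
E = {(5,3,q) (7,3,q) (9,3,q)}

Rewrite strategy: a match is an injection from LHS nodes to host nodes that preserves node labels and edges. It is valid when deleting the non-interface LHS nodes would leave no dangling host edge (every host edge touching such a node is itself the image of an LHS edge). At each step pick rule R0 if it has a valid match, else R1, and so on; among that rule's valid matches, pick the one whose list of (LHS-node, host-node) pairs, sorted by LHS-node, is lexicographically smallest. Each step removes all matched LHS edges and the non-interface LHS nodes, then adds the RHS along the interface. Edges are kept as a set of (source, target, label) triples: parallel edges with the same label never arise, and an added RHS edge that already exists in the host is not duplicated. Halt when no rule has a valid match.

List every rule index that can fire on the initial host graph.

R0: no valid match — LHS pattern not found
R1: no valid match — LHS pattern not found
R2: 36 valid matches — {0↦3, 1↦0, 2↦5, 3↦1}, {0↦3, 1↦0, 2↦5, 3↦7}, {0↦3, 1↦0, 2↦5, 3↦9} (+33 more)

Answer: [R2]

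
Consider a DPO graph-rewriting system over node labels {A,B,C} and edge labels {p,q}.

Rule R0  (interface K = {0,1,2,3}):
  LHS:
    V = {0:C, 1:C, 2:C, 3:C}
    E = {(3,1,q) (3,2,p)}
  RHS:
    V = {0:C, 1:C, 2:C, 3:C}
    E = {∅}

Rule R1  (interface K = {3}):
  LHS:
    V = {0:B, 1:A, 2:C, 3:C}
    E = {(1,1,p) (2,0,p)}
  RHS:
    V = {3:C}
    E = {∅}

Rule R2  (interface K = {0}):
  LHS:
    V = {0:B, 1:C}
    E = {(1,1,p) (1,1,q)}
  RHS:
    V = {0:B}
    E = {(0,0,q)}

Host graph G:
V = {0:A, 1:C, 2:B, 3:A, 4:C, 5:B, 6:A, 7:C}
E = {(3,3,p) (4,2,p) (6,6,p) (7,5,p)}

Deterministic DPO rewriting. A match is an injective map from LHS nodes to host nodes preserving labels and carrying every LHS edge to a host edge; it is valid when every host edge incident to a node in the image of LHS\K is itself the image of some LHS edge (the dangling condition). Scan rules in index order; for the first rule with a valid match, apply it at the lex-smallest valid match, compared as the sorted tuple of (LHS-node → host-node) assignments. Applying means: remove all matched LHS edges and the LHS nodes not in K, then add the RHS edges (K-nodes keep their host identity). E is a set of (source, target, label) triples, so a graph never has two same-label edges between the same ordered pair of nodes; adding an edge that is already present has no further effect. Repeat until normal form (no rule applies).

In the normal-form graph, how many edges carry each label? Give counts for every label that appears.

initial: |V|=8 |E|=4  E = 3-p->3 4-p->2 6-p->6 7-p->5
step 1: apply R1 at {0↦2, 1↦3, 2↦4, 3↦1}  → |V|=5 |E|=2  E = 6-p->6 7-p->5
step 2: apply R1 at {0↦5, 1↦6, 2↦7, 3↦1}  → |V|=2 |E|=0  E = ∅
normal form: no rule applies after step 2
NF edges: []

Answer: (no edges)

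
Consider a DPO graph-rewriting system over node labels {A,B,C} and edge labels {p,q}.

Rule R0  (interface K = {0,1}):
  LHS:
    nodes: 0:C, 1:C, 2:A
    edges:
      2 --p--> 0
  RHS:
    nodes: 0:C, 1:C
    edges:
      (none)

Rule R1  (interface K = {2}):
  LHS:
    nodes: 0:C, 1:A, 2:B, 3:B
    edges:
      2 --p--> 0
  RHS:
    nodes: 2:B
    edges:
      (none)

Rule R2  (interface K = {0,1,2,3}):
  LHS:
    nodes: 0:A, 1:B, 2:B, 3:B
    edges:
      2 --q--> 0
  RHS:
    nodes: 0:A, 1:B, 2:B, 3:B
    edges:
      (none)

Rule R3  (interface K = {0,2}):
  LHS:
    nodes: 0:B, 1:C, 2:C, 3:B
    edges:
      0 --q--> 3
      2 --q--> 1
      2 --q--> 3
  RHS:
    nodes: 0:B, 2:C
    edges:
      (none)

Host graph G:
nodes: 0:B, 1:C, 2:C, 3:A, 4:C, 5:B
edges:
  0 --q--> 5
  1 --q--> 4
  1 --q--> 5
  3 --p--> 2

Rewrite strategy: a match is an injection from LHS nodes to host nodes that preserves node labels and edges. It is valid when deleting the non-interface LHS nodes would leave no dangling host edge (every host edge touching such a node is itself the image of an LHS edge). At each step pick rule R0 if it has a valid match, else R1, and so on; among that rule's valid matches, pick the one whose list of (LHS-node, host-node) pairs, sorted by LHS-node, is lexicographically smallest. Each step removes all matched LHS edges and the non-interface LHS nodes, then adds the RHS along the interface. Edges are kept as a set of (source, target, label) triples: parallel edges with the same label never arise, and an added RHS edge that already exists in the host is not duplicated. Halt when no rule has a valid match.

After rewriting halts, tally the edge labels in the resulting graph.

initial: |V|=6 |E|=4  E = 0-q->5 1-q->4 1-q->5 3-p->2
step 1: apply R0 at {0↦2, 1↦1, 2↦3}  → |V|=5 |E|=3  E = 0-q->5 1-q->4 1-q->5
step 2: apply R3 at {0↦0, 1↦4, 2↦1, 3↦5}  → |V|=3 |E|=0  E = ∅
final graph: no rule applies after step 2
NF edges: []

Answer: (no edges)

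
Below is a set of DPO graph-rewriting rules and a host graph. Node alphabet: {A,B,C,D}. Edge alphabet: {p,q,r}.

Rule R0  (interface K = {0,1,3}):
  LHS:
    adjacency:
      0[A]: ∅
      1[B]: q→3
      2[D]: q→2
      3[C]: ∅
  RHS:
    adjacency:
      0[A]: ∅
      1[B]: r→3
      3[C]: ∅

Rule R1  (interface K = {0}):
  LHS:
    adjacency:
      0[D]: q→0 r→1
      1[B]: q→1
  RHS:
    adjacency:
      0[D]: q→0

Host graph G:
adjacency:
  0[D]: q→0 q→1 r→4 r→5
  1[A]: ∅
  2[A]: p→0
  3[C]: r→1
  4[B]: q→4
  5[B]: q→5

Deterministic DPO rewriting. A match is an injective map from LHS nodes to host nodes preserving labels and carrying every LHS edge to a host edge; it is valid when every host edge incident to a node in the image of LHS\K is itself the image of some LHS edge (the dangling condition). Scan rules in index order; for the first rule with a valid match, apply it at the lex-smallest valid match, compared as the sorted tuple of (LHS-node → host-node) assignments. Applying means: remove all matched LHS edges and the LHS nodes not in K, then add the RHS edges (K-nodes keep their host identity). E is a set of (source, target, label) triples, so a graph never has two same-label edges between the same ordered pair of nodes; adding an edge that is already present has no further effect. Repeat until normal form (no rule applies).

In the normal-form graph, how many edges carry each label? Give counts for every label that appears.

Answer: p:1 q:2 r:1

Steps:
start.  V:6 E:8  edges: 0-q->0 0-q->1 0-r->4 0-r->5 2-p->0 3-r->1 4-q->4 5-q->5
1. fire R1 via {0↦0, 1↦4}  →  V:5 E:6  edges: 0-q->0 0-q->1 0-r->5 2-p->0 3-r->1 5-q->5
2. fire R1 via {0↦0, 1↦5}  →  V:4 E:4  edges: 0-q->0 0-q->1 2-p->0 3-r->1
final graph: no rule applies after step 2
NF edges: [(0, 0, 'q'), (0, 1, 'q'), (2, 0, 'p'), (3, 1, 'r')]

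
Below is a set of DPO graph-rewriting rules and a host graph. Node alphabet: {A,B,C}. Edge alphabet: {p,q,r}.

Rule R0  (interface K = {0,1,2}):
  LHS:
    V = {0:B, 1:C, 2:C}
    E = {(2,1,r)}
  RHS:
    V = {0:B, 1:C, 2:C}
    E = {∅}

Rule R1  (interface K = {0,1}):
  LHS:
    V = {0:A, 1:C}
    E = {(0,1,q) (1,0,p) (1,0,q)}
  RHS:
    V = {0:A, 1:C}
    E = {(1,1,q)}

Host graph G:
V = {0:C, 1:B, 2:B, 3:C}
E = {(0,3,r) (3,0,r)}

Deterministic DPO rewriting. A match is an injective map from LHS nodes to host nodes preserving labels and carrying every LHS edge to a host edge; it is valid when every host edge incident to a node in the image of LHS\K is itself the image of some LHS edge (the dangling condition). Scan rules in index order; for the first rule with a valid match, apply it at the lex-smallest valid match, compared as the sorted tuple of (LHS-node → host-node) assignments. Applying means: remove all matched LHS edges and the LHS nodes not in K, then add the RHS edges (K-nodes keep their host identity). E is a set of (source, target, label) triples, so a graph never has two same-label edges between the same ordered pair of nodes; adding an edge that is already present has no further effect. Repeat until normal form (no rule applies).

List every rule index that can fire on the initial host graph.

Answer: [R0]

Derivation:
R0: 4 valid matches — {0↦1, 1↦0, 2↦3}, {0↦1, 1↦3, 2↦0}, {0↦2, 1↦0, 2↦3} (+1 more)
R1: no valid match — LHS pattern not found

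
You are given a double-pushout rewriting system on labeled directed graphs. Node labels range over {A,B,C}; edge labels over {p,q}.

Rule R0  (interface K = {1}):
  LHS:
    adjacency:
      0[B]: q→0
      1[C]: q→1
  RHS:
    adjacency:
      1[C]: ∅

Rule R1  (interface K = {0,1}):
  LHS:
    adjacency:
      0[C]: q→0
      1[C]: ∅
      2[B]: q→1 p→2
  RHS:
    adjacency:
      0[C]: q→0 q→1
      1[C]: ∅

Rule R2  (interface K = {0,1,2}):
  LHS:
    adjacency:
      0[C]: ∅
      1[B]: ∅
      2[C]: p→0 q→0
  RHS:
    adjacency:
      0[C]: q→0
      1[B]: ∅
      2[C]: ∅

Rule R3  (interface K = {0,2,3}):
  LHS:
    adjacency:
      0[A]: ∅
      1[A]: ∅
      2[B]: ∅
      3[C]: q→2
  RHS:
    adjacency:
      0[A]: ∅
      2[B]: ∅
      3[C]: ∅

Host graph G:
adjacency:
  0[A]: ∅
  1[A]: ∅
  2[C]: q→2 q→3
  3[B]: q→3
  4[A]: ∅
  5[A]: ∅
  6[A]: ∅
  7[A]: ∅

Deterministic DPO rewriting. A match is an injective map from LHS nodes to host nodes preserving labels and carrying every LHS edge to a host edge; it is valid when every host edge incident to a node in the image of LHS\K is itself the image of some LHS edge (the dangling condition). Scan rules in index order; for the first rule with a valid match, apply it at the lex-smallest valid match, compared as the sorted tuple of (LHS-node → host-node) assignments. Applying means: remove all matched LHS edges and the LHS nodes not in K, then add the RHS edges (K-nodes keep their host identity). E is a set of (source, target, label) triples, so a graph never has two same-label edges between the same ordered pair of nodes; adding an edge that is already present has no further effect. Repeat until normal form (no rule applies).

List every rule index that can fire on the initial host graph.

Answer: [R3]

Rewrite trace:
R0: no valid match — 1 raw match, all fail dangling condition
R1: no valid match — LHS pattern not found
R2: no valid match — LHS pattern not found
R3: 30 valid matches — {0↦0, 1↦1, 2↦3, 3↦2}, {0↦0, 1↦4, 2↦3, 3↦2}, {0↦0, 1↦5, 2↦3, 3↦2} (+27 more)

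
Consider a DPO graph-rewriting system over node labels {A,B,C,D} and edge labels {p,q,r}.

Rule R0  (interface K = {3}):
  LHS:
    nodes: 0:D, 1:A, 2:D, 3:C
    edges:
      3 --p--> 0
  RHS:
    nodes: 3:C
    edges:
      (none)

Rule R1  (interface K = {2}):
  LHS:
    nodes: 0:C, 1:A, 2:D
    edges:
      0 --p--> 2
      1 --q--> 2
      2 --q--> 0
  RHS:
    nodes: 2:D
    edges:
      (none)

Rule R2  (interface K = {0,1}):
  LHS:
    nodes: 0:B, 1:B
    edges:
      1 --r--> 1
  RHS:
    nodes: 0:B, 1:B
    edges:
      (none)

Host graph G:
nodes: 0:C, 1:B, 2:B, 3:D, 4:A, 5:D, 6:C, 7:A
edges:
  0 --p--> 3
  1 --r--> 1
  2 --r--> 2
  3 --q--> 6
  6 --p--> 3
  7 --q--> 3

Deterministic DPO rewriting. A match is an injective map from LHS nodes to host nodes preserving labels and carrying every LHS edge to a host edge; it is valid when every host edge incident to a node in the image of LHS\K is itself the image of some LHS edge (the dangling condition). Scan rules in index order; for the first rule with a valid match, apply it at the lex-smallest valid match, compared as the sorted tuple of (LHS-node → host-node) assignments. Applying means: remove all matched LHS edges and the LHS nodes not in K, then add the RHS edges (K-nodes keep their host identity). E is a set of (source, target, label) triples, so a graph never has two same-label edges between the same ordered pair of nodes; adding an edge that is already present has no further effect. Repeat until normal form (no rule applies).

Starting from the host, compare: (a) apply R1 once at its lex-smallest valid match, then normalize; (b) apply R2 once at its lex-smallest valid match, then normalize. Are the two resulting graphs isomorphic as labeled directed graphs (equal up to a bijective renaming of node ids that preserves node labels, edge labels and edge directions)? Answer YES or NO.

branch R1-first: apply at {0↦6, 1↦7, 2↦3} → |E|=3, then 3 more step(s) → NF |V|=3 |E|=0 V={0:C, 1:B, 2:B} E=∅
branch R2-first: apply at {0↦1, 1↦2} → |E|=5, then 3 more step(s) → NF |V|=3 |E|=0 V={0:C, 1:B, 2:B} E=∅
graphs isomorphic (equal up to label-preserving node renaming)

Answer: YES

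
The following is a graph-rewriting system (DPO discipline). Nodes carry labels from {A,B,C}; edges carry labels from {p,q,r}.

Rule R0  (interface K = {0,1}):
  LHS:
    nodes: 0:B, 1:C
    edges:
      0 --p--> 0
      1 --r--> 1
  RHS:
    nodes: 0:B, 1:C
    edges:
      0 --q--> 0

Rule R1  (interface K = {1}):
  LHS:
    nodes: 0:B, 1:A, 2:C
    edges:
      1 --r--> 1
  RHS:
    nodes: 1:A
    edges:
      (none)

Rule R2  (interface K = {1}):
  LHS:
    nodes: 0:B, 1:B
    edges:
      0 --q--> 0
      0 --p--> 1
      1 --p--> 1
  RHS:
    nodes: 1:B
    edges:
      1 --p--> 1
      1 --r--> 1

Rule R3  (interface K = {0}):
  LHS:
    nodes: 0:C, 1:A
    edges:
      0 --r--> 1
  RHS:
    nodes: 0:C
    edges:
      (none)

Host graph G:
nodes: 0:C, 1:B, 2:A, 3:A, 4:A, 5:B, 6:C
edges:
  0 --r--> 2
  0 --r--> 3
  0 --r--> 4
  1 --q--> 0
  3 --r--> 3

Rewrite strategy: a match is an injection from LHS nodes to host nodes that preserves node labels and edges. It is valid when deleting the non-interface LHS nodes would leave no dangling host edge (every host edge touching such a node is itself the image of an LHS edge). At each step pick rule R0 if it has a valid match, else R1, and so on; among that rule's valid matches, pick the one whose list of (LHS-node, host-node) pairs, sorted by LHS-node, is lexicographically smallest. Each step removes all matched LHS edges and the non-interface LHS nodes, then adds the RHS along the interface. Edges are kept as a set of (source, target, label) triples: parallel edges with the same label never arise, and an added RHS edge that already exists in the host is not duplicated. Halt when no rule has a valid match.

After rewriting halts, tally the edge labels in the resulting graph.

Answer: q:1

Derivation:
initial: |V|=7 |E|=5  E = 0-r->2 0-r->3 0-r->4 1-q->0 3-r->3
step 1: apply R1 at {0↦5, 1↦3, 2↦6}  → |V|=5 |E|=4  E = 0-r->2 0-r->3 0-r->4 1-q->0
step 2: apply R3 at {0↦0, 1↦2}  → |V|=4 |E|=3  E = 0-r->3 0-r->4 1-q->0
step 3: apply R3 at {0↦0, 1↦3}  → |V|=3 |E|=2  E = 0-r->4 1-q->0
step 4: apply R3 at {0↦0, 1↦4}  → |V|=2 |E|=1  E = 1-q->0
final graph: no rule applies after step 4
NF edges: [(1, 0, 'q')]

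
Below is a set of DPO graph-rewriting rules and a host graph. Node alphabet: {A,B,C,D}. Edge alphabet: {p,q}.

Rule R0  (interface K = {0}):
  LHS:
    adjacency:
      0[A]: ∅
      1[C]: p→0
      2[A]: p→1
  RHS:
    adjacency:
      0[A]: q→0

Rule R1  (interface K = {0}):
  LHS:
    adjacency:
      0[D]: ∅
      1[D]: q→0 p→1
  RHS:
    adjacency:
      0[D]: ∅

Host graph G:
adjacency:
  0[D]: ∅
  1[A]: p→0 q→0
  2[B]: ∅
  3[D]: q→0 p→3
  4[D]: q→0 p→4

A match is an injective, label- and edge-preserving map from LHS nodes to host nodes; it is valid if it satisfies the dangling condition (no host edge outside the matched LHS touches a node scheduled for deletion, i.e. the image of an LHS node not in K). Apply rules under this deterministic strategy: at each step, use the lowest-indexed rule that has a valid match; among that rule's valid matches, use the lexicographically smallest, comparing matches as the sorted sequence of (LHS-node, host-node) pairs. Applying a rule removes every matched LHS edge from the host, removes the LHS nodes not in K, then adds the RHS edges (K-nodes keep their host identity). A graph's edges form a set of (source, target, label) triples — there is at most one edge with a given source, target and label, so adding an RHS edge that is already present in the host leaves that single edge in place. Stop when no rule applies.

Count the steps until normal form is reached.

Answer: 2

Rewrite trace:
[0] host  ⇒  5 nodes, 6 edges  {1-p->0 1-q->0 3-q->0 3-p->3 4-q->0 4-p->4}
[1] R1 @ {0↦0, 1↦3}  ⇒  4 nodes, 4 edges  {1-p->0 1-q->0 4-q->0 4-p->4}
[2] R1 @ {0↦0, 1↦4}  ⇒  3 nodes, 2 edges  {1-p->0 1-q->0}
normal form: no rule applies after step 2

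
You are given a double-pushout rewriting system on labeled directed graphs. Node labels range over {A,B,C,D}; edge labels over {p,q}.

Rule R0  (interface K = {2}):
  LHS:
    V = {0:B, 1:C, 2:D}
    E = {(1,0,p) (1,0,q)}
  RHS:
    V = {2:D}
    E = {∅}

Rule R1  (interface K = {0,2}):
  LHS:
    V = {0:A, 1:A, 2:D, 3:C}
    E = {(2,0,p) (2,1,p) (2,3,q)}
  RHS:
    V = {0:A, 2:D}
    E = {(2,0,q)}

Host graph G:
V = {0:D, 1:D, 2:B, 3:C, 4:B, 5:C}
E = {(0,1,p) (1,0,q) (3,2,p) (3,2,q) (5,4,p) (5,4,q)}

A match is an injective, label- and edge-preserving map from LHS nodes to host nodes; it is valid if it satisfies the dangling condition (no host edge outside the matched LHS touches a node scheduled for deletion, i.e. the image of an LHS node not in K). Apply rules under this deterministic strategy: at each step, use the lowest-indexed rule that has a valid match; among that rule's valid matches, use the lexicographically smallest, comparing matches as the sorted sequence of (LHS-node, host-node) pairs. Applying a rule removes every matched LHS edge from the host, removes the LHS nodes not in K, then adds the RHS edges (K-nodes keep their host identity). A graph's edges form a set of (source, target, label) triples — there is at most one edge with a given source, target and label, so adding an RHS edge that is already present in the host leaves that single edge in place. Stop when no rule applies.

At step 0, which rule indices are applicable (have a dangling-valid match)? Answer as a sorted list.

R0: 4 valid matches — {0↦2, 1↦3, 2↦0}, {0↦2, 1↦3, 2↦1}, {0↦4, 1↦5, 2↦0} (+1 more)
R1: no valid match — LHS pattern not found

Answer: [R0]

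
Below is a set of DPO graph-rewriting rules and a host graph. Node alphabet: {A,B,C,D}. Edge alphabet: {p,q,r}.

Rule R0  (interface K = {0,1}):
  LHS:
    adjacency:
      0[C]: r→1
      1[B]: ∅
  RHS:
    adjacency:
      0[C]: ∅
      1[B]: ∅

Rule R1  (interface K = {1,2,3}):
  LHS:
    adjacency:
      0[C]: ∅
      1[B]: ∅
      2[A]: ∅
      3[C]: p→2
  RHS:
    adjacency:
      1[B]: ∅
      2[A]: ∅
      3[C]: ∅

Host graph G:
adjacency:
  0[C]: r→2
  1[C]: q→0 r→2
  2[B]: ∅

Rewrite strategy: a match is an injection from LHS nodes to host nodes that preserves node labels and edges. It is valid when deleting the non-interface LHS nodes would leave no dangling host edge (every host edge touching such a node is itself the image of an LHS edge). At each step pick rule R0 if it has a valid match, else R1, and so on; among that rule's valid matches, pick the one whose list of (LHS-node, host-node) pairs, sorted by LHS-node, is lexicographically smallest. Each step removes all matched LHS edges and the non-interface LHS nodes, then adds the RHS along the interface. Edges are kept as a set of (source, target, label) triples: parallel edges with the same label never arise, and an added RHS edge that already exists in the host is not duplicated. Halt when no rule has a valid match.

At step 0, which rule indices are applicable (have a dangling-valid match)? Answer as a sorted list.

R0: 2 valid matches — {0↦0, 1↦2}, {0↦1, 1↦2}
R1: no valid match — LHS pattern not found

Answer: [R0]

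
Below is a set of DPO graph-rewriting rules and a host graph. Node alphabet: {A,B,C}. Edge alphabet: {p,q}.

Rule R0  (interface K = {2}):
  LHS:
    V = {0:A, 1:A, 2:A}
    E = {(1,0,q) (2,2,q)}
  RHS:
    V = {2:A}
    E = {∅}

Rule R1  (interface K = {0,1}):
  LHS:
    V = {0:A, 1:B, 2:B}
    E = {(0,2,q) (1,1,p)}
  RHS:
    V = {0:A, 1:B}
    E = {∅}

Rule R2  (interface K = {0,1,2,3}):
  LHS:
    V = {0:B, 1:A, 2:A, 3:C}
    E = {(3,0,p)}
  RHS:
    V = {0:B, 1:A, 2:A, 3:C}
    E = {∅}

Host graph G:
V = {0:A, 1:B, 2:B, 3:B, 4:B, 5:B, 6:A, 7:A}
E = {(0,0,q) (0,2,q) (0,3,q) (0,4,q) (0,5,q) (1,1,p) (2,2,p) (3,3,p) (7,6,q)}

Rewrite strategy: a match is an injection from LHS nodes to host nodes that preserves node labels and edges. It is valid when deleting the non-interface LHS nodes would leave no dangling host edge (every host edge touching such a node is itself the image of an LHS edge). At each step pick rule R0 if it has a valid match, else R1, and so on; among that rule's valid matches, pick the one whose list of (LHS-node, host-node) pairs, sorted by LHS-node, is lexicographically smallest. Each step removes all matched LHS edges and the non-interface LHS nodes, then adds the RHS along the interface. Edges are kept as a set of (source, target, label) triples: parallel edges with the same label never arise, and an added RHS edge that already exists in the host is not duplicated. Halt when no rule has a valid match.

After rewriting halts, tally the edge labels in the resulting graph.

Answer: q:1

Rewrite trace:
start.  V:8 E:9  edges: 0-q->0 0-q->2 0-q->3 0-q->4 0-q->5 1-p->1 2-p->2 3-p->3 7-q->6
1. fire R0 via {0↦6, 1↦7, 2↦0}  →  V:6 E:7  edges: 0-q->2 0-q->3 0-q->4 0-q->5 1-p->1 2-p->2 3-p->3
2. fire R1 via {0↦0, 1↦1, 2↦4}  →  V:5 E:5  edges: 0-q->2 0-q->3 0-q->5 2-p->2 3-p->3
3. fire R1 via {0↦0, 1↦2, 2↦5}  →  V:4 E:3  edges: 0-q->2 0-q->3 3-p->3
4. fire R1 via {0↦0, 1↦3, 2↦2}  →  V:3 E:1  edges: 0-q->3
normal form: no rule applies after step 4
NF edges: [(0, 3, 'q')]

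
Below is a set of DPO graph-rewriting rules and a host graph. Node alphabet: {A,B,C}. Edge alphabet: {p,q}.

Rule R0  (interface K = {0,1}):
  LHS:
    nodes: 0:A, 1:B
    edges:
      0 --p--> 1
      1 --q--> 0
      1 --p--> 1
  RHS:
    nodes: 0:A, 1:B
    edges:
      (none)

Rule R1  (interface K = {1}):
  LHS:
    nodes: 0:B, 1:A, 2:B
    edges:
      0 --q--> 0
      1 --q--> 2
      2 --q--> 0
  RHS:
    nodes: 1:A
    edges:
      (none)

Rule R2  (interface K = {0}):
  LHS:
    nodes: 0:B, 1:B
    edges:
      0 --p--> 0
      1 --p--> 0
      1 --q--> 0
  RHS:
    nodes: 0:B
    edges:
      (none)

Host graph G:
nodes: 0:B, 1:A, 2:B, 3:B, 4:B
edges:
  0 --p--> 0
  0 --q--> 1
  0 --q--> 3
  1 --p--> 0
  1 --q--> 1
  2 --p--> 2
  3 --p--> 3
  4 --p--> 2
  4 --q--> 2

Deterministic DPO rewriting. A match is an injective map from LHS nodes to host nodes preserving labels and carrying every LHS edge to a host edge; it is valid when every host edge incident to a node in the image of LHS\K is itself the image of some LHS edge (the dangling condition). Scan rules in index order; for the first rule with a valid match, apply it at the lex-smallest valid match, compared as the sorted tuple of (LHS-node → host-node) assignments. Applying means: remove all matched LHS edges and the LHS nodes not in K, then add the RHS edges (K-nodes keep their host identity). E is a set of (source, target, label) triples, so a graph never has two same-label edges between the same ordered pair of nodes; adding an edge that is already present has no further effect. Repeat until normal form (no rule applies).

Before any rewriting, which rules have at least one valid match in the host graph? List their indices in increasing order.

R0: 1 valid match — {0↦1, 1↦0}
R1: no valid match — LHS pattern not found
R2: 1 valid match — {0↦2, 1↦4}

Answer: [R0,R2]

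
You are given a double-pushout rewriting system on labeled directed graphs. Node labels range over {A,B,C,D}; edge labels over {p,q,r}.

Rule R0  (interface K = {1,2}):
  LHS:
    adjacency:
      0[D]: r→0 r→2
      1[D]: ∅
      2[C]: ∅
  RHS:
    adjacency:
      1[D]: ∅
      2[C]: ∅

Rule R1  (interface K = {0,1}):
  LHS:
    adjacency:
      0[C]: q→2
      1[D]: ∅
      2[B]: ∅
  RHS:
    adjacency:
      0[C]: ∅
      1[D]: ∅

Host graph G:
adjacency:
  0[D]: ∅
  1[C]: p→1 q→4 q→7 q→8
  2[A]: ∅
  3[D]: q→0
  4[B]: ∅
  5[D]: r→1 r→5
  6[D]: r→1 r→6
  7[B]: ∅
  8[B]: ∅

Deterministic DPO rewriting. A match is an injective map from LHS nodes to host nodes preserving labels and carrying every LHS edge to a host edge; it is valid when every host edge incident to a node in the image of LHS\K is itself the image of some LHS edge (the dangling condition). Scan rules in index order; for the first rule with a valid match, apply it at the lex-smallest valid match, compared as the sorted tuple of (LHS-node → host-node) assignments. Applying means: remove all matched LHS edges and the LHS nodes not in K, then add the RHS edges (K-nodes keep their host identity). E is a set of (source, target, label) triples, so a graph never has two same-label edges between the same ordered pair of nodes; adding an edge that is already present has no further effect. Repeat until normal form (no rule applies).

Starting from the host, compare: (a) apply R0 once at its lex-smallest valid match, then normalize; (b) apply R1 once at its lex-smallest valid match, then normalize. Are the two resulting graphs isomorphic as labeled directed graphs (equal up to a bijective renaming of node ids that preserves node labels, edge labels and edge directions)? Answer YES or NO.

branch R0-first: apply at {0↦5, 1↦0, 2↦1} → |E|=7, then 4 more step(s) → NF |V|=4 |E|=2 V={0:D, 1:C, 2:A, 3:D} E=1-p->1 3-q->0
branch R1-first: apply at {0↦1, 1↦0, 2↦4} → |E|=8, then 4 more step(s) → NF |V|=4 |E|=2 V={0:D, 1:C, 2:A, 3:D} E=1-p->1 3-q->0
graphs isomorphic (equal up to label-preserving node renaming)

Answer: YES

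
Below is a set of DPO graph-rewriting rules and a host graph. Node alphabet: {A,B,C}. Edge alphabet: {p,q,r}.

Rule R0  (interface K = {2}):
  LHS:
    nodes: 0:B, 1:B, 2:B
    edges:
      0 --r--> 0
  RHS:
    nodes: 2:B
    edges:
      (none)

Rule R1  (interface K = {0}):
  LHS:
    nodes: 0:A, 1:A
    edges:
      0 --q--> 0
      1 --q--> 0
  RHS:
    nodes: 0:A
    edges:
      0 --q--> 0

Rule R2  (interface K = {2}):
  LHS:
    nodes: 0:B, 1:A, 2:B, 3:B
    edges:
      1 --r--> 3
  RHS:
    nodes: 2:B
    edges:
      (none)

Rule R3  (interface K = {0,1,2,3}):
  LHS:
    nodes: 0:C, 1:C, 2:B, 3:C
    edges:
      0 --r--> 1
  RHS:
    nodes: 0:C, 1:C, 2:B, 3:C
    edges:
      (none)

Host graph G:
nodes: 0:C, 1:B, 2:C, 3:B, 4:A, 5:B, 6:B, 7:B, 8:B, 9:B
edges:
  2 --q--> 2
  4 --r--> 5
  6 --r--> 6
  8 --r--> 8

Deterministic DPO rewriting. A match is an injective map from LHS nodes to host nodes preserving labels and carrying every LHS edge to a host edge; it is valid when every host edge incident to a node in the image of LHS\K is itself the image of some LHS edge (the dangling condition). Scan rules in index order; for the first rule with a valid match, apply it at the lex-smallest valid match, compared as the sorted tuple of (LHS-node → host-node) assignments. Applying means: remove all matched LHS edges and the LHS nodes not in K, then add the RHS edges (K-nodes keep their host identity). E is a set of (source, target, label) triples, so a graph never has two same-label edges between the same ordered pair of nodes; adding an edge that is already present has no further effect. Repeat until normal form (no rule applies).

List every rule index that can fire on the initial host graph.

R0: 40 valid matches — {0↦6, 1↦1, 2↦3}, {0↦6, 1↦1, 2↦5}, {0↦6, 1↦1, 2↦7} (+37 more)
R1: no valid match — LHS pattern not found
R2: 20 valid matches — {0↦1, 1↦4, 2↦3, 3↦5}, {0↦1, 1↦4, 2↦6, 3↦5}, {0↦1, 1↦4, 2↦7, 3↦5} (+17 more)
R3: no valid match — LHS pattern not found

Answer: [R0,R2]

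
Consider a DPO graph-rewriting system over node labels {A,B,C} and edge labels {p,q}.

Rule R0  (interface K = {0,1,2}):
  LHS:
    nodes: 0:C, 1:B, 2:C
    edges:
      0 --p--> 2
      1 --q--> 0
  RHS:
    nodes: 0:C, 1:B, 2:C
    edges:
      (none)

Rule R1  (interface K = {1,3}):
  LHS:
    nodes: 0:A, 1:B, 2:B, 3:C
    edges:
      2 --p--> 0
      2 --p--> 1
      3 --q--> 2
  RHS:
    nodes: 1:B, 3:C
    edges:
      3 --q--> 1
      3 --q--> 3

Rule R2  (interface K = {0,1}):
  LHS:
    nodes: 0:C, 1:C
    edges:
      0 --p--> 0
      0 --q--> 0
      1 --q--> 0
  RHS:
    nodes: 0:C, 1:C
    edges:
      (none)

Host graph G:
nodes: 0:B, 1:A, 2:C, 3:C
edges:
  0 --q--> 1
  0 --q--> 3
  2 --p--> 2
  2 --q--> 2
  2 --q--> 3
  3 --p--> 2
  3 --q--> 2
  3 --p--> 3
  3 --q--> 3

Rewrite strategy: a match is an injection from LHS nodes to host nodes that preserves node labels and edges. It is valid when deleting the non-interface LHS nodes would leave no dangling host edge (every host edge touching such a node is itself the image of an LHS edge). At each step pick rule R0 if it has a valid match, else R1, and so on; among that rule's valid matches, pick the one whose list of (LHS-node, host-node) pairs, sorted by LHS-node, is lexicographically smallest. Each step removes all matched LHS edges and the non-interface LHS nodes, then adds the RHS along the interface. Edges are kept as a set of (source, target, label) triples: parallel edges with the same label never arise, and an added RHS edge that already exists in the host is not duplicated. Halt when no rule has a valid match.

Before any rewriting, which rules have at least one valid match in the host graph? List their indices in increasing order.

Answer: [R0,R2]

Rewrite trace:
R0: 1 valid match — {0↦3, 1↦0, 2↦2}
R1: no valid match — LHS pattern not found
R2: 2 valid matches — {0↦2, 1↦3}, {0↦3, 1↦2}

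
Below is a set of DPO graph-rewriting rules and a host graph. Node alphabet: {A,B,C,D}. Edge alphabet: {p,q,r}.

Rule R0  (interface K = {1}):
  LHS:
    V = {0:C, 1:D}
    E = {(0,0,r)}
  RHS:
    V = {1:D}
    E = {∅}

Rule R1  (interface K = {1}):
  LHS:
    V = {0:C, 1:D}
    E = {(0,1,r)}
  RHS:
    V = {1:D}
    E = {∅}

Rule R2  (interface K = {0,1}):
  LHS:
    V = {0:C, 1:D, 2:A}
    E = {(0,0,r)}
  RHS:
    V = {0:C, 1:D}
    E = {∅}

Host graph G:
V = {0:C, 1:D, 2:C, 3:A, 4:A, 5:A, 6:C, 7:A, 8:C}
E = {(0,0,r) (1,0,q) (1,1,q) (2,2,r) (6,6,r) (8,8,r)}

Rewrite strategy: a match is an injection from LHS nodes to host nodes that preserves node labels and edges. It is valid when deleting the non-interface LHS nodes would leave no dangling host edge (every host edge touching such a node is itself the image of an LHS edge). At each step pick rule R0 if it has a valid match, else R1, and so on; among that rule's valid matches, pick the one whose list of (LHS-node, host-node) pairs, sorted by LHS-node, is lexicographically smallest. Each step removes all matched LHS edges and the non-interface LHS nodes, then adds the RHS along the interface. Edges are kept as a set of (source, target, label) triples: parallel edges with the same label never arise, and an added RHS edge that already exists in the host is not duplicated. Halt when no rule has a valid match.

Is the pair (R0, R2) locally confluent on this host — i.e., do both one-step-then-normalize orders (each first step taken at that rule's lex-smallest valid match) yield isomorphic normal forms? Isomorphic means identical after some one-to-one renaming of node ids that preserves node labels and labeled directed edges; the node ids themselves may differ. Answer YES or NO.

branch R0-first: apply at {0↦2, 1↦1} → |E|=5, then 3 more step(s) → NF |V|=5 |E|=2 V={0:C, 1:D, 4:A, 5:A, 7:A} E=1-q->0 1-q->1
branch R2-first: apply at {0↦0, 1↦1, 2↦3} → |E|=5, then 3 more step(s) → NF |V|=5 |E|=2 V={0:C, 1:D, 4:A, 5:A, 7:A} E=1-q->0 1-q->1
graphs isomorphic (equal up to label-preserving node renaming)

Answer: YES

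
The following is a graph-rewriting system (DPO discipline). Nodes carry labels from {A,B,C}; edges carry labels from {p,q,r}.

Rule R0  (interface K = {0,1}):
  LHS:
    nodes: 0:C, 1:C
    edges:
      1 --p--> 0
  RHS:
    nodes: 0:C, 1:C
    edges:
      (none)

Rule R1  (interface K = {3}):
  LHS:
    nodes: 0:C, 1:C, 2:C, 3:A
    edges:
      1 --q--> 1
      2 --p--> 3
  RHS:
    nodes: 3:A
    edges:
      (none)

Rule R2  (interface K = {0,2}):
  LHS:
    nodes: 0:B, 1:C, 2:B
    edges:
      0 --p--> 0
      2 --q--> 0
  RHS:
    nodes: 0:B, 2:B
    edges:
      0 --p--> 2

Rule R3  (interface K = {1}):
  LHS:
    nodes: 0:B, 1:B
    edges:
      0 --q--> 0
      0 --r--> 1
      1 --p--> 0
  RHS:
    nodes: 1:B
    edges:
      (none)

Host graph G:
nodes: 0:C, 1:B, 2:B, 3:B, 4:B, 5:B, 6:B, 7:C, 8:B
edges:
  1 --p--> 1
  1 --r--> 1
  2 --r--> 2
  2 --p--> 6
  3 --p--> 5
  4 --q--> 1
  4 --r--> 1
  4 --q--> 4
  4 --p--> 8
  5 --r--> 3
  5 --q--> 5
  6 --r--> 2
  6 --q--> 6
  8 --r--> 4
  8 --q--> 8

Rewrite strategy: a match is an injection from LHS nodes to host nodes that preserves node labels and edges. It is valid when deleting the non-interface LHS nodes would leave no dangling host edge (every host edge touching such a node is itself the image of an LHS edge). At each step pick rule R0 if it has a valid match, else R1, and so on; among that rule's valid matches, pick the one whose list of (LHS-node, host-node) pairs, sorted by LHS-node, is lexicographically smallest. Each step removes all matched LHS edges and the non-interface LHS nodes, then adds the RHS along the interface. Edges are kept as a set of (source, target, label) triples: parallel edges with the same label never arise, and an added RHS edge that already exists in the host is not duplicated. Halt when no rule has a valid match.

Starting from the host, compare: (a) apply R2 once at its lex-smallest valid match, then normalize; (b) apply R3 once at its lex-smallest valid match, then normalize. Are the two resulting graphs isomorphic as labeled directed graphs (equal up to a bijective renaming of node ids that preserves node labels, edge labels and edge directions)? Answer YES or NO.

branch R2-first: apply at {0↦1, 1↦0, 2↦4} → |E|=14, then 4 more step(s) → NF |V|=4 |E|=2 V={1:B, 2:B, 3:B, 7:C} E=1-r->1 2-r->2
branch R3-first: apply at {0↦5, 1↦3} → |E|=12, then 4 more step(s) → NF |V|=4 |E|=2 V={1:B, 2:B, 3:B, 7:C} E=1-r->1 2-r->2
graphs isomorphic (equal up to label-preserving node renaming)

Answer: YES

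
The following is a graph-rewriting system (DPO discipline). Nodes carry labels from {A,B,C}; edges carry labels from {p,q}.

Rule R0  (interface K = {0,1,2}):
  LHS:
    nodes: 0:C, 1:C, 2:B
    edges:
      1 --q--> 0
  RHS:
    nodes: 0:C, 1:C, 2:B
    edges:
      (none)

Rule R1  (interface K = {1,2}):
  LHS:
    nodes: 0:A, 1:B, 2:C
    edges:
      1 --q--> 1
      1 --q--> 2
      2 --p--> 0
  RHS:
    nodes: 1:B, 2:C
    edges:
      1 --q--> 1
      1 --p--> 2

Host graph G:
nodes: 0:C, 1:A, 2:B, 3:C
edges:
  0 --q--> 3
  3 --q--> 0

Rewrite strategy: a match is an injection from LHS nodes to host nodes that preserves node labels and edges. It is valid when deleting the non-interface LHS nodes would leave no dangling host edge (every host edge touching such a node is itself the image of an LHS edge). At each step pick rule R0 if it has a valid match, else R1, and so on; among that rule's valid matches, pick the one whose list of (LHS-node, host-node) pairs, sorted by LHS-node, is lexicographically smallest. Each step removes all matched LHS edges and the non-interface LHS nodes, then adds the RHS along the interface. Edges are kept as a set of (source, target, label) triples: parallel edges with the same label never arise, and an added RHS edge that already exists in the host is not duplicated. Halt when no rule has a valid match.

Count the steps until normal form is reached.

start.  V:4 E:2  edges: 0-q->3 3-q->0
1. fire R0 via {0↦0, 1↦3, 2↦2}  →  V:4 E:1  edges: 0-q->3
2. fire R0 via {0↦3, 1↦0, 2↦2}  →  V:4 E:0  edges: ∅
normal form: no rule applies after step 2

Answer: 2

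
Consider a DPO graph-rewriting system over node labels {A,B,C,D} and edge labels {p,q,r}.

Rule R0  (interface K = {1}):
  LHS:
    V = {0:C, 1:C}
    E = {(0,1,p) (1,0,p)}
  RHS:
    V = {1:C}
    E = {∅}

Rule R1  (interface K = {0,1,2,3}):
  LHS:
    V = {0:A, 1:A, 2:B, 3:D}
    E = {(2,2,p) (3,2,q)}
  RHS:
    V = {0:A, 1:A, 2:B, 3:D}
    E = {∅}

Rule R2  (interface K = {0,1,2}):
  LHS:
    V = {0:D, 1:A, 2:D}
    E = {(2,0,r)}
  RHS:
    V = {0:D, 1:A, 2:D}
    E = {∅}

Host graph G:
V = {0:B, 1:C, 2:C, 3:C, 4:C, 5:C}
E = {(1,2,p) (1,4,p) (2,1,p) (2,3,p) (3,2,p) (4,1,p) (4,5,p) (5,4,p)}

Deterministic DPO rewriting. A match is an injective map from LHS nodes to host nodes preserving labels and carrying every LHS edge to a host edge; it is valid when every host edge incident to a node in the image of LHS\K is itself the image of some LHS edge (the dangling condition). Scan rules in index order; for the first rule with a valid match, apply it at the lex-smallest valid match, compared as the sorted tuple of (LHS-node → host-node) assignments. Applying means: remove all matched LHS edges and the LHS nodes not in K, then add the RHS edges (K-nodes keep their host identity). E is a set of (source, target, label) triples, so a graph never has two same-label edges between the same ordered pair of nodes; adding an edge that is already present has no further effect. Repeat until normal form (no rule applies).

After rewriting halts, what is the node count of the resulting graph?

Answer: 2

Rewrite trace:
start.  V:6 E:8  edges: 1-p->2 1-p->4 2-p->1 2-p->3 3-p->2 4-p->1 4-p->5 5-p->4
1. fire R0 via {0↦3, 1↦2}  →  V:5 E:6  edges: 1-p->2 1-p->4 2-p->1 4-p->1 4-p->5 5-p->4
2. fire R0 via {0↦2, 1↦1}  →  V:4 E:4  edges: 1-p->4 4-p->1 4-p->5 5-p->4
3. fire R0 via {0↦1, 1↦4}  →  V:3 E:2  edges: 4-p->5 5-p->4
4. fire R0 via {0↦4, 1↦5}  →  V:2 E:0  edges: ∅
final graph: no rule applies after step 4
NF nodes: {0:B, 5:C}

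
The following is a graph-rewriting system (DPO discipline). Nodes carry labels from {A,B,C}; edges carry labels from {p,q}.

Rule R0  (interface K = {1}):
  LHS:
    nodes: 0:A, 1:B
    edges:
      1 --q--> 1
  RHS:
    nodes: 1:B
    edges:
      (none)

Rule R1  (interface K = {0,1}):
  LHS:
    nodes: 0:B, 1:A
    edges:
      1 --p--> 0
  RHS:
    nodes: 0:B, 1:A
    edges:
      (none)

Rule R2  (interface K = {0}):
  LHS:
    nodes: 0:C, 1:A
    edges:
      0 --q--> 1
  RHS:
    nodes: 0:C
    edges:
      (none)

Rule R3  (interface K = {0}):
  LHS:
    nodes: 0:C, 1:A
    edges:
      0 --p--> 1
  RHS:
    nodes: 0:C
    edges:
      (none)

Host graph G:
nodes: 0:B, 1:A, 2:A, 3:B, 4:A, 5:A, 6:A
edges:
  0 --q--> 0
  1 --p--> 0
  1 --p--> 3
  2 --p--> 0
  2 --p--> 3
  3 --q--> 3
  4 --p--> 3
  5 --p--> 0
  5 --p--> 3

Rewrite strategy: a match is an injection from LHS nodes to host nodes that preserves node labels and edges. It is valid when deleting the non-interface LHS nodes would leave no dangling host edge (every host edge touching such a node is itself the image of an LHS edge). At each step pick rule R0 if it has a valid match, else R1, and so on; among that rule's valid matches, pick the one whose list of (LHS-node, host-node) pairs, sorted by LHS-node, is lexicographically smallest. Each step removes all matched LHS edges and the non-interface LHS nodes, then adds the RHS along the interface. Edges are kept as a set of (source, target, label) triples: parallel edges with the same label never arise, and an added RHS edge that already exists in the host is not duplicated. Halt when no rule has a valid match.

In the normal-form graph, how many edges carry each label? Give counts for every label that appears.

[0] host  ⇒  7 nodes, 9 edges  {0-q->0 1-p->0 1-p->3 2-p->0 2-p->3 3-q->3 4-p->3 5-p->0 5-p->3}
[1] R0 @ {0↦6, 1↦0}  ⇒  6 nodes, 8 edges  {1-p->0 1-p->3 2-p->0 2-p->3 3-q->3 4-p->3 5-p->0 5-p->3}
[2] R1 @ {0↦0, 1↦1}  ⇒  6 nodes, 7 edges  {1-p->3 2-p->0 2-p->3 3-q->3 4-p->3 5-p->0 5-p->3}
[3] R1 @ {0↦0, 1↦2}  ⇒  6 nodes, 6 edges  {1-p->3 2-p->3 3-q->3 4-p->3 5-p->0 5-p->3}
[4] R1 @ {0↦0, 1↦5}  ⇒  6 nodes, 5 edges  {1-p->3 2-p->3 3-q->3 4-p->3 5-p->3}
[5] R1 @ {0↦3, 1↦1}  ⇒  6 nodes, 4 edges  {2-p->3 3-q->3 4-p->3 5-p->3}
[6] R0 @ {0↦1, 1↦3}  ⇒  5 nodes, 3 edges  {2-p->3 4-p->3 5-p->3}
[7] R1 @ {0↦3, 1↦2}  ⇒  5 nodes, 2 edges  {4-p->3 5-p->3}
[8] R1 @ {0↦3, 1↦4}  ⇒  5 nodes, 1 edges  {5-p->3}
[9] R1 @ {0↦3, 1↦5}  ⇒  5 nodes, 0 edges  {∅}
final graph: no rule applies after step 9
NF edges: []

Answer: (no edges)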